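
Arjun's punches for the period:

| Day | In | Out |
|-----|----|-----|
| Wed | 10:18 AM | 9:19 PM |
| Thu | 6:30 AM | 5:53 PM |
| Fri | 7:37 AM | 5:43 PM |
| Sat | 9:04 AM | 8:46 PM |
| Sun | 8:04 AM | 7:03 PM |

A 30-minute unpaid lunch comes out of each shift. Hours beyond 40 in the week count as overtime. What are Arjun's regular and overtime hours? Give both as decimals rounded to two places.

Wed: 10:18 AM–9:19 PM = 11 h 1 min; less 30 min break → 10 h 31 min
Thu: 6:30 AM–5:53 PM = 11 h 23 min; less 30 min break → 10 h 53 min
Fri: 7:37 AM–5:43 PM = 10 h 6 min; less 30 min break → 9 h 36 min
Sat: 9:04 AM–8:46 PM = 11 h 42 min; less 30 min break → 11 h 12 min
Sun: 8:04 AM–7:03 PM = 10 h 59 min; less 30 min break → 10 h 29 min
Total worked: 52 h 41 min = 52.68 h.
Threshold 40 h → overtime 12 h 41 min, regular 40 h 0 min.

Regular 40.00 hours, overtime 12.68 hours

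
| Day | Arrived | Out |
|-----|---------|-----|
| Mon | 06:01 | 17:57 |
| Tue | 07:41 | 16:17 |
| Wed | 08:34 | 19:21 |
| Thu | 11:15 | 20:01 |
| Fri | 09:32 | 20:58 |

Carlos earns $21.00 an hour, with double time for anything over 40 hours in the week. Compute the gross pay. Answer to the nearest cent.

Mon: 06:01–17:57 = 11 h 56 min
Tue: 07:41–16:17 = 8 h 36 min
Wed: 08:34–19:21 = 10 h 47 min
Thu: 11:15–20:01 = 8 h 46 min
Fri: 09:32–20:58 = 11 h 26 min
Total worked: 51 h 31 min = 3091 min.
Regular 40 h 0 min = 2400 min at $21.00/h; overtime 11 h 31 min = 691 min at $42.00/h.
Pay = (2400 × $21.00 + 691 × $42.00) ÷ 60 = $1323.70.

$1323.70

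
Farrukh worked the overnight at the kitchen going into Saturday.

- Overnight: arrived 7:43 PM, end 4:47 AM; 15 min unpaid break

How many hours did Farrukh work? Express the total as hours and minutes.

Overnight: 7:43 PM → midnight = 4 h 17 min; midnight → 4:47 AM = 4 h 47 min; span 9 h 4 min; less 15 min break → 8 h 49 min

8 h 49 min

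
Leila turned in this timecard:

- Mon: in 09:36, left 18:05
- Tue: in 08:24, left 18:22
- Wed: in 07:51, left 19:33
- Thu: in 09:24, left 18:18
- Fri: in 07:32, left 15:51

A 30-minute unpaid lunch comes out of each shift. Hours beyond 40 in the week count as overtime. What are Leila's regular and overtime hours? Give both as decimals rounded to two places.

Mon: 09:36–18:05 = 8 h 29 min; less 30 min break → 7 h 59 min
Tue: 08:24–18:22 = 9 h 58 min; less 30 min break → 9 h 28 min
Wed: 07:51–19:33 = 11 h 42 min; less 30 min break → 11 h 12 min
Thu: 09:24–18:18 = 8 h 54 min; less 30 min break → 8 h 24 min
Fri: 07:32–15:51 = 8 h 19 min; less 30 min break → 7 h 49 min
Total worked: 44 h 52 min = 44.87 h.
Threshold 40 h → overtime 4 h 52 min, regular 40 h 0 min.

Regular 40.00 hours, overtime 4.87 hours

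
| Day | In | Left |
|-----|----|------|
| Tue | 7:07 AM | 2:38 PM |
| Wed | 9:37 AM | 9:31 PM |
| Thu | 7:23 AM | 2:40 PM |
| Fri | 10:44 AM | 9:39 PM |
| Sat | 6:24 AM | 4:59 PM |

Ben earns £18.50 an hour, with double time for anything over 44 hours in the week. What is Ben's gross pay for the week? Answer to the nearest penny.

£969.40

Tue: 7:07 AM–2:38 PM = 7 h 31 min
Wed: 9:37 AM–9:31 PM = 11 h 54 min
Thu: 7:23 AM–2:40 PM = 7 h 17 min
Fri: 10:44 AM–9:39 PM = 10 h 55 min
Sat: 6:24 AM–4:59 PM = 10 h 35 min
Total worked: 48 h 12 min = 2892 min.
Regular 44 h 0 min = 2640 min at £18.50/h; overtime 4 h 12 min = 252 min at £37.00/h.
Pay = (2640 × £18.50 + 252 × £37.00) ÷ 60 = £969.40.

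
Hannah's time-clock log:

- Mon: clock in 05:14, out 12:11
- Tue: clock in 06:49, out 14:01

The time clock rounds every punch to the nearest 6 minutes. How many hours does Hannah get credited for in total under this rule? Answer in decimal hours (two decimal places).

14.20 hours

Mon: in 05:14→05:12, out 12:11→12:12; 7 h 0 min
Tue: in 06:49→06:48, out 14:01→14:00; 7 h 12 min
Total credited: 14 h 12 min.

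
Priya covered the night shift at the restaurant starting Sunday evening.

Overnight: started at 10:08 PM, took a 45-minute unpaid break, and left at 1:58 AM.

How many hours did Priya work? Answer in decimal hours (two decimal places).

Overnight: 10:08 PM → midnight = 1 h 52 min; midnight → 1:58 AM = 1 h 58 min; span 3 h 50 min; less 45 min break → 3 h 5 min

3.08 hours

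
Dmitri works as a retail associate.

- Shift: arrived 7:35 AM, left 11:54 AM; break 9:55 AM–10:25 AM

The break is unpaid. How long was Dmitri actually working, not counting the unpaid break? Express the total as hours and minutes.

3 h 49 min

Shift: 7:35 AM–11:54 AM = 4 h 19 min; less 30 min break → 3 h 49 min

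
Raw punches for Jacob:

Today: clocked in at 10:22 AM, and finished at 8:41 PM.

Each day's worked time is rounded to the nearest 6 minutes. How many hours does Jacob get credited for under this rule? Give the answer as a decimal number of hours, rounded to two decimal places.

Today: 10:22 AM–8:41 PM = 10 h 19 min → rounds to 10 h 18 min

10.30 hours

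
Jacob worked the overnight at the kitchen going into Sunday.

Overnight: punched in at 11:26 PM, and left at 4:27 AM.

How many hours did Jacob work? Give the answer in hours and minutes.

Overnight: 11:26 PM → midnight = 0 h 34 min; midnight → 4:27 AM = 4 h 27 min; span 5 h 1 min

5 h 1 min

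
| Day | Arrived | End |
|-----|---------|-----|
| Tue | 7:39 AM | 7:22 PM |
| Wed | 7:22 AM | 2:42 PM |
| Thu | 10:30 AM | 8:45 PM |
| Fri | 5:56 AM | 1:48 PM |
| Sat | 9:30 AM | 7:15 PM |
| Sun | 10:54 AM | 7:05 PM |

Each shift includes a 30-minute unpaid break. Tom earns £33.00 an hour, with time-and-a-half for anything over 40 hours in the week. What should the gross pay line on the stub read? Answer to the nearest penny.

£1918.95

Tue: 7:39 AM–7:22 PM = 11 h 43 min; less 30 min break → 11 h 13 min
Wed: 7:22 AM–2:42 PM = 7 h 20 min; less 30 min break → 6 h 50 min
Thu: 10:30 AM–8:45 PM = 10 h 15 min; less 30 min break → 9 h 45 min
Fri: 5:56 AM–1:48 PM = 7 h 52 min; less 30 min break → 7 h 22 min
Sat: 9:30 AM–7:15 PM = 9 h 45 min; less 30 min break → 9 h 15 min
Sun: 10:54 AM–7:05 PM = 8 h 11 min; less 30 min break → 7 h 41 min
Total worked: 52 h 6 min = 3126 min.
Regular 40 h 0 min = 2400 min at £33.00/h; overtime 12 h 6 min = 726 min at £49.50/h.
Pay = (2400 × £33.00 + 726 × £49.50) ÷ 60 = £1918.95.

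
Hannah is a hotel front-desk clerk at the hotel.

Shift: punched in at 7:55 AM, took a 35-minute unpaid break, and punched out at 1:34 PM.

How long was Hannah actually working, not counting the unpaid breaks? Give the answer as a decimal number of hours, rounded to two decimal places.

Shift: 7:55 AM–1:34 PM = 5 h 39 min; less 35 min break → 5 h 4 min

5.07 hours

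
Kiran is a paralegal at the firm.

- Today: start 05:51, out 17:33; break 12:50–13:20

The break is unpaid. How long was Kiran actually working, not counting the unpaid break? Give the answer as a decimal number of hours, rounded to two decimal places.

11.20 hours

Today: 05:51–17:33 = 11 h 42 min; less 30 min break → 11 h 12 min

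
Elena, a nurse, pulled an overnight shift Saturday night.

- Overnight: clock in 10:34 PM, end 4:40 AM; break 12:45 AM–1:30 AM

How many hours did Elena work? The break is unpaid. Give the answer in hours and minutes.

Overnight: 10:34 PM → midnight = 1 h 26 min; midnight → 4:40 AM = 4 h 40 min; span 6 h 6 min; less 45 min break → 5 h 21 min

5 h 21 min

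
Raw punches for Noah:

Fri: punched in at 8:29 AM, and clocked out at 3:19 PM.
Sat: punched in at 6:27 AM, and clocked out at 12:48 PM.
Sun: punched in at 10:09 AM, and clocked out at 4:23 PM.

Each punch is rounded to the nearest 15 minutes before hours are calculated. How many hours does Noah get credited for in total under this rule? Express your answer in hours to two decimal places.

Fri: in 8:29 AM→8:30 AM, out 3:19 PM→3:15 PM; 6 h 45 min
Sat: in 6:27 AM→6:30 AM, out 12:48 PM→12:45 PM; 6 h 15 min
Sun: in 10:09 AM→10:15 AM, out 4:23 PM→4:30 PM; 6 h 15 min
Total credited: 19 h 15 min.

19.25 hours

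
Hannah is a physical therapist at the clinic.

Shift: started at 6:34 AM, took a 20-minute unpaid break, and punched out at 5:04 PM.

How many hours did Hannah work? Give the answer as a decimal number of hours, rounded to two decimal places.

Shift: 6:34 AM–5:04 PM = 10 h 30 min; less 20 min break → 10 h 10 min

10.17 hours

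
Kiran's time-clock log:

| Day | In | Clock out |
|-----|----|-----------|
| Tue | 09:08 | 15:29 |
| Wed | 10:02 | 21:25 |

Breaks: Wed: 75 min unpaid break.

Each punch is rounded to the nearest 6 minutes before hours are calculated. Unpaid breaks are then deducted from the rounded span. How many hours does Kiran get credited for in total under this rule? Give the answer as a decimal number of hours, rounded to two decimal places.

Tue: in 09:08→09:06, out 15:29→15:30; 6 h 24 min
Wed: in 10:02→10:00, out 21:25→21:24; 11 h 24 min − 75 min = 10 h 9 min
Total credited: 16 h 33 min.

16.55 hours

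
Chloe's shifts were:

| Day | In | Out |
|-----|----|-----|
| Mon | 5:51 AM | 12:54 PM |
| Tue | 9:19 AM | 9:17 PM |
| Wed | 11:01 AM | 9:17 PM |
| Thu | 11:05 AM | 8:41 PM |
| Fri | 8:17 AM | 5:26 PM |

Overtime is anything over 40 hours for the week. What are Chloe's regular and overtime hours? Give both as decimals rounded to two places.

Mon: 5:51 AM–12:54 PM = 7 h 3 min
Tue: 9:19 AM–9:17 PM = 11 h 58 min
Wed: 11:01 AM–9:17 PM = 10 h 16 min
Thu: 11:05 AM–8:41 PM = 9 h 36 min
Fri: 8:17 AM–5:26 PM = 9 h 9 min
Total worked: 48 h 2 min = 48.03 h.
Threshold 40 h → overtime 8 h 2 min, regular 40 h 0 min.

Regular 40.00 hours, overtime 8.03 hours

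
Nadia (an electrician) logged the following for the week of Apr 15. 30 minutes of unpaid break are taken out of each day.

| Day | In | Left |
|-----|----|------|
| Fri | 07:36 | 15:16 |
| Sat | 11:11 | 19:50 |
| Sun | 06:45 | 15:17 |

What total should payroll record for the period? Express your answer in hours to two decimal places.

Fri: 07:36–15:16 = 7 h 40 min; less 30 min break → 7 h 10 min
Sat: 11:11–19:50 = 8 h 39 min; less 30 min break → 8 h 9 min
Sun: 06:45–15:17 = 8 h 32 min; less 30 min break → 8 h 2 min
Total: 7 h 10 min + 8 h 9 min + 8 h 2 min = 23 h 21 min.

23.35 hours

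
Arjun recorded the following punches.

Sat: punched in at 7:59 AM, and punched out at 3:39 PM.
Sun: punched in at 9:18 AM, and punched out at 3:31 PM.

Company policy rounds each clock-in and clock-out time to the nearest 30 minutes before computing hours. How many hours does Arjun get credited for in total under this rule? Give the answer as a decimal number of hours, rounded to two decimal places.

13.50 hours

Sat: in 7:59 AM→8:00 AM, out 3:39 PM→3:30 PM; 7 h 30 min
Sun: in 9:18 AM→9:30 AM, out 3:31 PM→3:30 PM; 6 h 0 min
Total credited: 13 h 30 min.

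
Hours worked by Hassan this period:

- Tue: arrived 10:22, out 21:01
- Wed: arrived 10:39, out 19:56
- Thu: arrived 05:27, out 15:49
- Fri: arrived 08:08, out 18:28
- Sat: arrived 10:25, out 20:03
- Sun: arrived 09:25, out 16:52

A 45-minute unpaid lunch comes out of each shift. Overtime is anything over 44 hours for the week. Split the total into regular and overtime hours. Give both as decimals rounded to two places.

Regular 44.00 hours, overtime 9.22 hours

Tue: 10:22–21:01 = 10 h 39 min; less 45 min break → 9 h 54 min
Wed: 10:39–19:56 = 9 h 17 min; less 45 min break → 8 h 32 min
Thu: 05:27–15:49 = 10 h 22 min; less 45 min break → 9 h 37 min
Fri: 08:08–18:28 = 10 h 20 min; less 45 min break → 9 h 35 min
Sat: 10:25–20:03 = 9 h 38 min; less 45 min break → 8 h 53 min
Sun: 09:25–16:52 = 7 h 27 min; less 45 min break → 6 h 42 min
Total worked: 53 h 13 min = 53.22 h.
Threshold 44 h → overtime 9 h 13 min, regular 44 h 0 min.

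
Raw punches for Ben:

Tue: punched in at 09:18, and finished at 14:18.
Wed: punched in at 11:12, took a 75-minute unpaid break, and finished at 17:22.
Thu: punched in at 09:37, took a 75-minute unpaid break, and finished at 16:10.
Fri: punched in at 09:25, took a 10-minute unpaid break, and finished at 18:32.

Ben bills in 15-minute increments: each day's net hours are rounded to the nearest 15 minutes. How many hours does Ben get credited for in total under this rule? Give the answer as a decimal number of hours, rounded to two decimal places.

Tue: 09:18–14:18 = 5 h 0 min → rounds to 5 h 0 min
Wed: 11:12–17:22 = 6 h 10 min − 75 min = 4 h 55 min → rounds to 5 h 0 min
Thu: 09:37–16:10 = 6 h 33 min − 75 min = 5 h 18 min → rounds to 5 h 15 min
Fri: 09:25–18:32 = 9 h 7 min − 10 min = 8 h 57 min → rounds to 9 h 0 min
Total credited: 24 h 15 min.

24.25 hours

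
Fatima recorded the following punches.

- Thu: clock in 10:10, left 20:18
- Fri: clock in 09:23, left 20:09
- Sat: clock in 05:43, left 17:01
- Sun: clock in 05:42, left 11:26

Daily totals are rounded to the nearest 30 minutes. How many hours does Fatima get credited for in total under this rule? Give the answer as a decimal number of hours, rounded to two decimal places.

38.00 hours

Thu: 10:10–20:18 = 10 h 8 min → rounds to 10 h 0 min
Fri: 09:23–20:09 = 10 h 46 min → rounds to 11 h 0 min
Sat: 05:43–17:01 = 11 h 18 min → rounds to 11 h 30 min
Sun: 05:42–11:26 = 5 h 44 min → rounds to 5 h 30 min
Total credited: 38 h 0 min.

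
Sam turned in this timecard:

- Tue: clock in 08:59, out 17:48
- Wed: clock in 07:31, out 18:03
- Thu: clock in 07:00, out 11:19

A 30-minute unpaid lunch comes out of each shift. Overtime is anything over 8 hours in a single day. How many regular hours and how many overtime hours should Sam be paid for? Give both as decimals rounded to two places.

Regular 19.82 hours, overtime 2.35 hours

Tue: 08:59–17:48 = 8 h 49 min; less 30 min break → 8 h 19 min
Wed: 07:31–18:03 = 10 h 32 min; less 30 min break → 10 h 2 min
Thu: 07:00–11:19 = 4 h 19 min; less 30 min break → 3 h 49 min
Tue reg 8 h 0 min / OT 0 h 19 min; Wed reg 8 h 0 min / OT 2 h 2 min; Thu reg 3 h 49 min / OT 0 h 0 min.
Totals: regular 19 h 49 min, overtime 2 h 21 min.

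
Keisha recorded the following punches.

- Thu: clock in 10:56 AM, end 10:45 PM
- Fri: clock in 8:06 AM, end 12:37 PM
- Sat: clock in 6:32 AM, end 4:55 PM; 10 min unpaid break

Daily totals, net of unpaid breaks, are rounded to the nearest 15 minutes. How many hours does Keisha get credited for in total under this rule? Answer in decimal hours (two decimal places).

26.50 hours

Thu: 10:56 AM–10:45 PM = 11 h 49 min → rounds to 11 h 45 min
Fri: 8:06 AM–12:37 PM = 4 h 31 min → rounds to 4 h 30 min
Sat: 6:32 AM–4:55 PM = 10 h 23 min − 10 min = 10 h 13 min → rounds to 10 h 15 min
Total credited: 26 h 30 min.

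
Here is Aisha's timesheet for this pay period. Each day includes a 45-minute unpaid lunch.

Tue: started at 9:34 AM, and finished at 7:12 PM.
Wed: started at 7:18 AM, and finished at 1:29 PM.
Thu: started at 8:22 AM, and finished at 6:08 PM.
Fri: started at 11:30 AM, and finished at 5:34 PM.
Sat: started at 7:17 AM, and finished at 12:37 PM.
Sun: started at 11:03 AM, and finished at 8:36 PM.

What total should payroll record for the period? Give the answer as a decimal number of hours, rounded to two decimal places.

42.03 hours

Tue: 9:34 AM–7:12 PM = 9 h 38 min; less 45 min break → 8 h 53 min
Wed: 7:18 AM–1:29 PM = 6 h 11 min; less 45 min break → 5 h 26 min
Thu: 8:22 AM–6:08 PM = 9 h 46 min; less 45 min break → 9 h 1 min
Fri: 11:30 AM–5:34 PM = 6 h 4 min; less 45 min break → 5 h 19 min
Sat: 7:17 AM–12:37 PM = 5 h 20 min; less 45 min break → 4 h 35 min
Sun: 11:03 AM–8:36 PM = 9 h 33 min; less 45 min break → 8 h 48 min
Total: 8 h 53 min + 5 h 26 min + 9 h 1 min + 5 h 19 min + 4 h 35 min + 8 h 48 min = 42 h 2 min.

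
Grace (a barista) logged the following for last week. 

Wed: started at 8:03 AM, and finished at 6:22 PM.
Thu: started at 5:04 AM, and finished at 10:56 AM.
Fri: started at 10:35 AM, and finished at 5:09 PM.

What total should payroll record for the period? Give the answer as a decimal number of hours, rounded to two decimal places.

22.75 hours

Wed: 8:03 AM–6:22 PM = 10 h 19 min
Thu: 5:04 AM–10:56 AM = 5 h 52 min
Fri: 10:35 AM–5:09 PM = 6 h 34 min
Total: 10 h 19 min + 5 h 52 min + 6 h 34 min = 22 h 45 min.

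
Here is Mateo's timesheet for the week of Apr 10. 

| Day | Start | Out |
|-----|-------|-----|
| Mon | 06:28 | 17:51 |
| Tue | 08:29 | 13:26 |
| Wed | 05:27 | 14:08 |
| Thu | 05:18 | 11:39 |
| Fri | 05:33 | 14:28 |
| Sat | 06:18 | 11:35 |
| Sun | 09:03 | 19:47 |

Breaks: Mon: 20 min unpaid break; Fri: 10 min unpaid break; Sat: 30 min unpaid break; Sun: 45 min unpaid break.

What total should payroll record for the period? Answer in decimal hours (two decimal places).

Mon: 06:28–17:51 = 11 h 23 min; less 20 min break → 11 h 3 min
Tue: 08:29–13:26 = 4 h 57 min
Wed: 05:27–14:08 = 8 h 41 min
Thu: 05:18–11:39 = 6 h 21 min
Fri: 05:33–14:28 = 8 h 55 min; less 10 min break → 8 h 45 min
Sat: 06:18–11:35 = 5 h 17 min; less 30 min break → 4 h 47 min
Sun: 09:03–19:47 = 10 h 44 min; less 45 min break → 9 h 59 min
Total: 11 h 3 min + 4 h 57 min + 8 h 41 min + 6 h 21 min + 8 h 45 min + 4 h 47 min + 9 h 59 min = 54 h 33 min.

54.55 hours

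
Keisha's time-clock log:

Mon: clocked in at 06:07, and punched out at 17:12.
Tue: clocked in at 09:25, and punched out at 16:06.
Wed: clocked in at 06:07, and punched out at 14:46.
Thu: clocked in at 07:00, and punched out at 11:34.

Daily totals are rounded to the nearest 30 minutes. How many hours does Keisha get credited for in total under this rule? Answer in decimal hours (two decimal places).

Mon: 06:07–17:12 = 11 h 5 min → rounds to 11 h 0 min
Tue: 09:25–16:06 = 6 h 41 min → rounds to 6 h 30 min
Wed: 06:07–14:46 = 8 h 39 min → rounds to 8 h 30 min
Thu: 07:00–11:34 = 4 h 34 min → rounds to 4 h 30 min
Total credited: 30 h 30 min.

30.50 hours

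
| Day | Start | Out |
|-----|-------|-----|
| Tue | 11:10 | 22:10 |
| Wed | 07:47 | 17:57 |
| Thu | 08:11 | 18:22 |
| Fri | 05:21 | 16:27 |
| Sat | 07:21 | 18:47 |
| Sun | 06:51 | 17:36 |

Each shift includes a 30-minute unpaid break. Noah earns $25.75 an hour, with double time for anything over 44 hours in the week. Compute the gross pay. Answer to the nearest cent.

Tue: 11:10–22:10 = 11 h 0 min; less 30 min break → 10 h 30 min
Wed: 07:47–17:57 = 10 h 10 min; less 30 min break → 9 h 40 min
Thu: 08:11–18:22 = 10 h 11 min; less 30 min break → 9 h 41 min
Fri: 05:21–16:27 = 11 h 6 min; less 30 min break → 10 h 36 min
Sat: 07:21–18:47 = 11 h 26 min; less 30 min break → 10 h 56 min
Sun: 06:51–17:36 = 10 h 45 min; less 30 min break → 10 h 15 min
Total worked: 61 h 38 min = 3698 min.
Regular 44 h 0 min = 2640 min at $25.75/h; overtime 17 h 38 min = 1058 min at $51.50/h.
Pay = (2640 × $25.75 + 1058 × $51.50) ÷ 60 = $2041.12.

$2041.12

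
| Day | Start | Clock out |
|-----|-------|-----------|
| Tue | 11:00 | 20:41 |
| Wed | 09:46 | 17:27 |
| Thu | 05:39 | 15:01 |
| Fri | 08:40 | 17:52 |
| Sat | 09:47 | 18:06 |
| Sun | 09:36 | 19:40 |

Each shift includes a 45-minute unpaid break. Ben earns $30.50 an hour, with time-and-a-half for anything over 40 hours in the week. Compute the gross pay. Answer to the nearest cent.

$1669.11

Tue: 11:00–20:41 = 9 h 41 min; less 45 min break → 8 h 56 min
Wed: 09:46–17:27 = 7 h 41 min; less 45 min break → 6 h 56 min
Thu: 05:39–15:01 = 9 h 22 min; less 45 min break → 8 h 37 min
Fri: 08:40–17:52 = 9 h 12 min; less 45 min break → 8 h 27 min
Sat: 09:47–18:06 = 8 h 19 min; less 45 min break → 7 h 34 min
Sun: 09:36–19:40 = 10 h 4 min; less 45 min break → 9 h 19 min
Total worked: 49 h 49 min = 2989 min.
Regular 40 h 0 min = 2400 min at $30.50/h; overtime 9 h 49 min = 589 min at $45.75/h.
Pay = (2400 × $30.50 + 589 × $45.75) ÷ 60 = $1669.11.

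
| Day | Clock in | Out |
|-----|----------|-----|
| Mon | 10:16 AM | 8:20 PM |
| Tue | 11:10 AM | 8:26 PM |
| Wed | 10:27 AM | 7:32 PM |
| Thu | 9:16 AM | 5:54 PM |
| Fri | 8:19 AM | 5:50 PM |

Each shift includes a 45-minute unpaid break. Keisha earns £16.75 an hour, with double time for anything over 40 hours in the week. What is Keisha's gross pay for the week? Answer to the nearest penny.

£764.36

Mon: 10:16 AM–8:20 PM = 10 h 4 min; less 45 min break → 9 h 19 min
Tue: 11:10 AM–8:26 PM = 9 h 16 min; less 45 min break → 8 h 31 min
Wed: 10:27 AM–7:32 PM = 9 h 5 min; less 45 min break → 8 h 20 min
Thu: 9:16 AM–5:54 PM = 8 h 38 min; less 45 min break → 7 h 53 min
Fri: 8:19 AM–5:50 PM = 9 h 31 min; less 45 min break → 8 h 46 min
Total worked: 42 h 49 min = 2569 min.
Regular 40 h 0 min = 2400 min at £16.75/h; overtime 2 h 49 min = 169 min at £33.50/h.
Pay = (2400 × £16.75 + 169 × £33.50) ÷ 60 = £764.36.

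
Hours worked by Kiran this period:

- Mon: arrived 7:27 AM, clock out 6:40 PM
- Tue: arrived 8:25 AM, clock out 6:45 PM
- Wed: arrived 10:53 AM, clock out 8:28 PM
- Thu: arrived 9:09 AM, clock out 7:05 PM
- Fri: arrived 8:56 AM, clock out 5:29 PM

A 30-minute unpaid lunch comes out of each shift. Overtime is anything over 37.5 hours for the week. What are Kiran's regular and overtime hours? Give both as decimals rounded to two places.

Regular 37.50 hours, overtime 9.62 hours

Mon: 7:27 AM–6:40 PM = 11 h 13 min; less 30 min break → 10 h 43 min
Tue: 8:25 AM–6:45 PM = 10 h 20 min; less 30 min break → 9 h 50 min
Wed: 10:53 AM–8:28 PM = 9 h 35 min; less 30 min break → 9 h 5 min
Thu: 9:09 AM–7:05 PM = 9 h 56 min; less 30 min break → 9 h 26 min
Fri: 8:56 AM–5:29 PM = 8 h 33 min; less 30 min break → 8 h 3 min
Total worked: 47 h 7 min = 47.12 h.
Threshold 37.5 h → overtime 9 h 37 min, regular 37 h 30 min.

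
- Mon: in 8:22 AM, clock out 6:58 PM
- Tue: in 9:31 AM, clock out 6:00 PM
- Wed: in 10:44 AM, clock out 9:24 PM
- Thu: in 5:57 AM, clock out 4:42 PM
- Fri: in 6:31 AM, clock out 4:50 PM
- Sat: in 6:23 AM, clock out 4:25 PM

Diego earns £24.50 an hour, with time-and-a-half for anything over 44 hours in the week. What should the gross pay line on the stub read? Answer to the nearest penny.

Mon: 8:22 AM–6:58 PM = 10 h 36 min
Tue: 9:31 AM–6:00 PM = 8 h 29 min
Wed: 10:44 AM–9:24 PM = 10 h 40 min
Thu: 5:57 AM–4:42 PM = 10 h 45 min
Fri: 6:31 AM–4:50 PM = 10 h 19 min
Sat: 6:23 AM–4:25 PM = 10 h 2 min
Total worked: 60 h 51 min = 3651 min.
Regular 44 h 0 min = 2640 min at £24.50/h; overtime 16 h 51 min = 1011 min at £36.75/h.
Pay = (2640 × £24.50 + 1011 × £36.75) ÷ 60 = £1697.24.

£1697.24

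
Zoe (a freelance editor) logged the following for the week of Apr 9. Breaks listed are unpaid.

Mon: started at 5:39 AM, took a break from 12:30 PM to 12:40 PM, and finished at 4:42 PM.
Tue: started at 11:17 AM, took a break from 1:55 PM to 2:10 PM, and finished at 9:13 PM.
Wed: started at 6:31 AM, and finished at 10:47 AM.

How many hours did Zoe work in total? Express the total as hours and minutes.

Mon: 5:39 AM–4:42 PM = 11 h 3 min; less 10 min break → 10 h 53 min
Tue: 11:17 AM–9:13 PM = 9 h 56 min; less 15 min break → 9 h 41 min
Wed: 6:31 AM–10:47 AM = 4 h 16 min
Total: 10 h 53 min + 9 h 41 min + 4 h 16 min = 24 h 50 min.

24 h 50 min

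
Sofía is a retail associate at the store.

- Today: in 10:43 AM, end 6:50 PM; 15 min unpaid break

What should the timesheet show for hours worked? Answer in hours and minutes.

Today: 10:43 AM–6:50 PM = 8 h 7 min; less 15 min break → 7 h 52 min

7 h 52 min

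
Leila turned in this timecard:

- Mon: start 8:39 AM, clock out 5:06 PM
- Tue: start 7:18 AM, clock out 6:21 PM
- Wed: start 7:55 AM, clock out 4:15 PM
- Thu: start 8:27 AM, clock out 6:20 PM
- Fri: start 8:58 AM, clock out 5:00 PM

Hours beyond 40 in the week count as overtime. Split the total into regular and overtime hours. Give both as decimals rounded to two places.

Regular 40.00 hours, overtime 5.75 hours

Mon: 8:39 AM–5:06 PM = 8 h 27 min
Tue: 7:18 AM–6:21 PM = 11 h 3 min
Wed: 7:55 AM–4:15 PM = 8 h 20 min
Thu: 8:27 AM–6:20 PM = 9 h 53 min
Fri: 8:58 AM–5:00 PM = 8 h 2 min
Total worked: 45 h 45 min = 45.75 h.
Threshold 40 h → overtime 5 h 45 min, regular 40 h 0 min.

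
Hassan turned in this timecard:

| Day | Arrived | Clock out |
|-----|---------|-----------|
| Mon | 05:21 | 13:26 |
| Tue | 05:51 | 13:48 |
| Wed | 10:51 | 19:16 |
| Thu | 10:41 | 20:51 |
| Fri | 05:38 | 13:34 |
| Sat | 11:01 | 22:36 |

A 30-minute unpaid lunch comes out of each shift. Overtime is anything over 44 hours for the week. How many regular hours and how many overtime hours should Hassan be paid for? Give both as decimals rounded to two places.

Regular 44.00 hours, overtime 7.13 hours

Mon: 05:21–13:26 = 8 h 5 min; less 30 min break → 7 h 35 min
Tue: 05:51–13:48 = 7 h 57 min; less 30 min break → 7 h 27 min
Wed: 10:51–19:16 = 8 h 25 min; less 30 min break → 7 h 55 min
Thu: 10:41–20:51 = 10 h 10 min; less 30 min break → 9 h 40 min
Fri: 05:38–13:34 = 7 h 56 min; less 30 min break → 7 h 26 min
Sat: 11:01–22:36 = 11 h 35 min; less 30 min break → 11 h 5 min
Total worked: 51 h 8 min = 51.13 h.
Threshold 44 h → overtime 7 h 8 min, regular 44 h 0 min.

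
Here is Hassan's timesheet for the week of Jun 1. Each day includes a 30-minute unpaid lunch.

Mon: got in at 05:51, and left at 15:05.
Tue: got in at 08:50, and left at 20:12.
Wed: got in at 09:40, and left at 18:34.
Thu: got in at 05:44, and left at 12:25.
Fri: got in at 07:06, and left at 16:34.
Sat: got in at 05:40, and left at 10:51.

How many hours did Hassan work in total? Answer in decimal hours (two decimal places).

47.83 hours

Mon: 05:51–15:05 = 9 h 14 min; less 30 min break → 8 h 44 min
Tue: 08:50–20:12 = 11 h 22 min; less 30 min break → 10 h 52 min
Wed: 09:40–18:34 = 8 h 54 min; less 30 min break → 8 h 24 min
Thu: 05:44–12:25 = 6 h 41 min; less 30 min break → 6 h 11 min
Fri: 07:06–16:34 = 9 h 28 min; less 30 min break → 8 h 58 min
Sat: 05:40–10:51 = 5 h 11 min; less 30 min break → 4 h 41 min
Total: 8 h 44 min + 10 h 52 min + 8 h 24 min + 6 h 11 min + 8 h 58 min + 4 h 41 min = 47 h 50 min.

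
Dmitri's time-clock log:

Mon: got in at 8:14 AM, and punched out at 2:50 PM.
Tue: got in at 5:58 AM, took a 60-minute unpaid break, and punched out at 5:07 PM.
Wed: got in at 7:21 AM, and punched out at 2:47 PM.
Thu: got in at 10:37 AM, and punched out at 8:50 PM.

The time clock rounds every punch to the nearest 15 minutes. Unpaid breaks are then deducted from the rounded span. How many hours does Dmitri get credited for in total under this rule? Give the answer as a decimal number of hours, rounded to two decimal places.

Mon: in 8:14 AM→8:15 AM, out 2:50 PM→2:45 PM; 6 h 30 min
Tue: in 5:58 AM→6:00 AM, out 5:07 PM→5:00 PM; 11 h 0 min − 60 min = 10 h 0 min
Wed: in 7:21 AM→7:15 AM, out 2:47 PM→2:45 PM; 7 h 30 min
Thu: in 10:37 AM→10:30 AM, out 8:50 PM→8:45 PM; 10 h 15 min
Total credited: 34 h 15 min.

34.25 hours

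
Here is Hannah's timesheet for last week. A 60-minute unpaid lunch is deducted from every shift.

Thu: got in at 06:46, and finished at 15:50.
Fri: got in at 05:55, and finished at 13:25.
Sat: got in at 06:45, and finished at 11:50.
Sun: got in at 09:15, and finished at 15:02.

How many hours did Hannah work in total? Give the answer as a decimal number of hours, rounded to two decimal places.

Thu: 06:46–15:50 = 9 h 4 min; less 60 min break → 8 h 4 min
Fri: 05:55–13:25 = 7 h 30 min; less 60 min break → 6 h 30 min
Sat: 06:45–11:50 = 5 h 5 min; less 60 min break → 4 h 5 min
Sun: 09:15–15:02 = 5 h 47 min; less 60 min break → 4 h 47 min
Total: 8 h 4 min + 6 h 30 min + 4 h 5 min + 4 h 47 min = 23 h 26 min.

23.43 hours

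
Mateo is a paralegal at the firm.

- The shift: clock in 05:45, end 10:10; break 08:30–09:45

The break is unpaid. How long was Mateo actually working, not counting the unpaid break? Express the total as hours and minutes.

3 h 10 min

The shift: 05:45–10:10 = 4 h 25 min; less 75 min break → 3 h 10 min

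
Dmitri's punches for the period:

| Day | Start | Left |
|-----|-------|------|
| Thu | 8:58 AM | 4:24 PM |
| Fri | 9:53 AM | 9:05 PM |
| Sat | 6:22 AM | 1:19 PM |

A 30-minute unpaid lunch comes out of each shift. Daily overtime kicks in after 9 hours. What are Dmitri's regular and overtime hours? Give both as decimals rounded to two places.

Regular 22.38 hours, overtime 1.70 hours

Thu: 8:58 AM–4:24 PM = 7 h 26 min; less 30 min break → 6 h 56 min
Fri: 9:53 AM–9:05 PM = 11 h 12 min; less 30 min break → 10 h 42 min
Sat: 6:22 AM–1:19 PM = 6 h 57 min; less 30 min break → 6 h 27 min
Thu reg 6 h 56 min / OT 0 h 0 min; Fri reg 9 h 0 min / OT 1 h 42 min; Sat reg 6 h 27 min / OT 0 h 0 min.
Totals: regular 22 h 23 min, overtime 1 h 42 min.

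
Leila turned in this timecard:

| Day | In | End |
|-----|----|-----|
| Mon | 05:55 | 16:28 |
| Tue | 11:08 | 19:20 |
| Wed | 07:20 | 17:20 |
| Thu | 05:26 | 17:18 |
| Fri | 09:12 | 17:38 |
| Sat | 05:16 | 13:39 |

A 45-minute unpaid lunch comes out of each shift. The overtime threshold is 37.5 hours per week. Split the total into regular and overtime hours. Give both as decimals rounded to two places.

Regular 37.50 hours, overtime 15.43 hours

Mon: 05:55–16:28 = 10 h 33 min; less 45 min break → 9 h 48 min
Tue: 11:08–19:20 = 8 h 12 min; less 45 min break → 7 h 27 min
Wed: 07:20–17:20 = 10 h 0 min; less 45 min break → 9 h 15 min
Thu: 05:26–17:18 = 11 h 52 min; less 45 min break → 11 h 7 min
Fri: 09:12–17:38 = 8 h 26 min; less 45 min break → 7 h 41 min
Sat: 05:16–13:39 = 8 h 23 min; less 45 min break → 7 h 38 min
Total worked: 52 h 56 min = 52.93 h.
Threshold 37.5 h → overtime 15 h 26 min, regular 37 h 30 min.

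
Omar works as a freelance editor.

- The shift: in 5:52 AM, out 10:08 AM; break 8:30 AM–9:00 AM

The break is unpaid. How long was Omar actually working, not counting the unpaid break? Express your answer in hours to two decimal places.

3.77 hours

The shift: 5:52 AM–10:08 AM = 4 h 16 min; less 30 min break → 3 h 46 min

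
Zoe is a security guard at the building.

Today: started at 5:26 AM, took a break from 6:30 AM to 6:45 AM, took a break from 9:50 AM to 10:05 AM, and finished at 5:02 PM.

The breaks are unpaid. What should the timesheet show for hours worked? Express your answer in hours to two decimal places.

Today: 5:26 AM–5:02 PM = 11 h 36 min; less 30 min break → 11 h 6 min

11.10 hours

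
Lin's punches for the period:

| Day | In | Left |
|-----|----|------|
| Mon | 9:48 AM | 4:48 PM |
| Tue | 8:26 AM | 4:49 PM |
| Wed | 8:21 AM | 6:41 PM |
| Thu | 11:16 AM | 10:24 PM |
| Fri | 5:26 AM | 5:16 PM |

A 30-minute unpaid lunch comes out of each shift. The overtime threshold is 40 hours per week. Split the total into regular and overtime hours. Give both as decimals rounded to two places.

Regular 40.00 hours, overtime 6.18 hours

Mon: 9:48 AM–4:48 PM = 7 h 0 min; less 30 min break → 6 h 30 min
Tue: 8:26 AM–4:49 PM = 8 h 23 min; less 30 min break → 7 h 53 min
Wed: 8:21 AM–6:41 PM = 10 h 20 min; less 30 min break → 9 h 50 min
Thu: 11:16 AM–10:24 PM = 11 h 8 min; less 30 min break → 10 h 38 min
Fri: 5:26 AM–5:16 PM = 11 h 50 min; less 30 min break → 11 h 20 min
Total worked: 46 h 11 min = 46.18 h.
Threshold 40 h → overtime 6 h 11 min, regular 40 h 0 min.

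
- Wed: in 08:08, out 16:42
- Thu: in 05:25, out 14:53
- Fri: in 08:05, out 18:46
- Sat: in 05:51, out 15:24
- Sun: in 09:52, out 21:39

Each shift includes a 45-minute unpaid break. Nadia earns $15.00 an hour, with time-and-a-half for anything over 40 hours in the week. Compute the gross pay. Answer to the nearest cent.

Wed: 08:08–16:42 = 8 h 34 min; less 45 min break → 7 h 49 min
Thu: 05:25–14:53 = 9 h 28 min; less 45 min break → 8 h 43 min
Fri: 08:05–18:46 = 10 h 41 min; less 45 min break → 9 h 56 min
Sat: 05:51–15:24 = 9 h 33 min; less 45 min break → 8 h 48 min
Sun: 09:52–21:39 = 11 h 47 min; less 45 min break → 11 h 2 min
Total worked: 46 h 18 min = 2778 min.
Regular 40 h 0 min = 2400 min at $15.00/h; overtime 6 h 18 min = 378 min at $22.50/h.
Pay = (2400 × $15.00 + 378 × $22.50) ÷ 60 = $741.75.

$741.75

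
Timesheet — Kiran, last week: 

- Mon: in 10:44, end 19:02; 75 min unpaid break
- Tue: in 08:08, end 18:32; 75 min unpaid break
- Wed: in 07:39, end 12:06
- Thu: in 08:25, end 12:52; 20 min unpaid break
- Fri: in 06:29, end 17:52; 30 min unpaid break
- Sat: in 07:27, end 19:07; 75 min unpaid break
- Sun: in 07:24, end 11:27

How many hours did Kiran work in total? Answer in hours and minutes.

Mon: 10:44–19:02 = 8 h 18 min; less 75 min break → 7 h 3 min
Tue: 08:08–18:32 = 10 h 24 min; less 75 min break → 9 h 9 min
Wed: 07:39–12:06 = 4 h 27 min
Thu: 08:25–12:52 = 4 h 27 min; less 20 min break → 4 h 7 min
Fri: 06:29–17:52 = 11 h 23 min; less 30 min break → 10 h 53 min
Sat: 07:27–19:07 = 11 h 40 min; less 75 min break → 10 h 25 min
Sun: 07:24–11:27 = 4 h 3 min
Total: 7 h 3 min + 9 h 9 min + 4 h 27 min + 4 h 7 min + 10 h 53 min + 10 h 25 min + 4 h 3 min = 50 h 7 min.

50 h 7 min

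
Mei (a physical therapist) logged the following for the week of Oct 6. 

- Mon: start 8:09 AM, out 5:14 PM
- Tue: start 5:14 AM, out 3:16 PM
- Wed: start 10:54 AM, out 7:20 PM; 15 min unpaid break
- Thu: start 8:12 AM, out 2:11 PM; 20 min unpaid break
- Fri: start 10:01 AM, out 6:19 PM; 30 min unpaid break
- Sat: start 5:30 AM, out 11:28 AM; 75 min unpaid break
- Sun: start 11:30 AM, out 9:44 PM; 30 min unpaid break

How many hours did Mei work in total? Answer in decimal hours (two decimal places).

55.20 hours

Mon: 8:09 AM–5:14 PM = 9 h 5 min
Tue: 5:14 AM–3:16 PM = 10 h 2 min
Wed: 10:54 AM–7:20 PM = 8 h 26 min; less 15 min break → 8 h 11 min
Thu: 8:12 AM–2:11 PM = 5 h 59 min; less 20 min break → 5 h 39 min
Fri: 10:01 AM–6:19 PM = 8 h 18 min; less 30 min break → 7 h 48 min
Sat: 5:30 AM–11:28 AM = 5 h 58 min; less 75 min break → 4 h 43 min
Sun: 11:30 AM–9:44 PM = 10 h 14 min; less 30 min break → 9 h 44 min
Total: 9 h 5 min + 10 h 2 min + 8 h 11 min + 5 h 39 min + 7 h 48 min + 4 h 43 min + 9 h 44 min = 55 h 12 min.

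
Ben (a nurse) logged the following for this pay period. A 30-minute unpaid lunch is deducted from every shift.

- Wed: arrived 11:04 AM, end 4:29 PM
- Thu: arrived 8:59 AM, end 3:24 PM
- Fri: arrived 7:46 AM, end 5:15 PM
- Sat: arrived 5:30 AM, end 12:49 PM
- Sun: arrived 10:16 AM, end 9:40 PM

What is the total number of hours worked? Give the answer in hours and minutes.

Wed: 11:04 AM–4:29 PM = 5 h 25 min; less 30 min break → 4 h 55 min
Thu: 8:59 AM–3:24 PM = 6 h 25 min; less 30 min break → 5 h 55 min
Fri: 7:46 AM–5:15 PM = 9 h 29 min; less 30 min break → 8 h 59 min
Sat: 5:30 AM–12:49 PM = 7 h 19 min; less 30 min break → 6 h 49 min
Sun: 10:16 AM–9:40 PM = 11 h 24 min; less 30 min break → 10 h 54 min
Total: 4 h 55 min + 5 h 55 min + 8 h 59 min + 6 h 49 min + 10 h 54 min = 37 h 32 min.

37 h 32 min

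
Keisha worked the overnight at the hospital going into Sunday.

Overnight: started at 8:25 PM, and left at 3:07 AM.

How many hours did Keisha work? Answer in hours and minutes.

Overnight: 8:25 PM → midnight = 3 h 35 min; midnight → 3:07 AM = 3 h 7 min; span 6 h 42 min

6 h 42 min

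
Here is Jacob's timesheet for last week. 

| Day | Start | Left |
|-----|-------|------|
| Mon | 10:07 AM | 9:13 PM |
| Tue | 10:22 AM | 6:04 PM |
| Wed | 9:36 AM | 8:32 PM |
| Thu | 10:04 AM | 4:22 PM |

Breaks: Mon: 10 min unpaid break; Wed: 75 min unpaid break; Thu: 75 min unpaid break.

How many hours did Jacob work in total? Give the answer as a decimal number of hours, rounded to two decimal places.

33.37 hours

Mon: 10:07 AM–9:13 PM = 11 h 6 min; less 10 min break → 10 h 56 min
Tue: 10:22 AM–6:04 PM = 7 h 42 min
Wed: 9:36 AM–8:32 PM = 10 h 56 min; less 75 min break → 9 h 41 min
Thu: 10:04 AM–4:22 PM = 6 h 18 min; less 75 min break → 5 h 3 min
Total: 10 h 56 min + 7 h 42 min + 9 h 41 min + 5 h 3 min = 33 h 22 min.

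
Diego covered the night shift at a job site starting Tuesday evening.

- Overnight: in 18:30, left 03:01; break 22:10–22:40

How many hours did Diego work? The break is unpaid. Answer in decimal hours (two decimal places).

8.02 hours

Overnight: 18:30 → midnight = 5 h 30 min; midnight → 03:01 = 3 h 1 min; span 8 h 31 min; less 30 min break → 8 h 1 min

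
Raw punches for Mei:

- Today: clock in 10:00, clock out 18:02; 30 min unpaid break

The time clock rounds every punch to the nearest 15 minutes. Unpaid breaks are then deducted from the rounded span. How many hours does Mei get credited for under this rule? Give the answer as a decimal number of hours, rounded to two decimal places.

Today: in 10:00→10:00, out 18:02→18:00; 8 h 0 min − 30 min = 7 h 30 min

7.50 hours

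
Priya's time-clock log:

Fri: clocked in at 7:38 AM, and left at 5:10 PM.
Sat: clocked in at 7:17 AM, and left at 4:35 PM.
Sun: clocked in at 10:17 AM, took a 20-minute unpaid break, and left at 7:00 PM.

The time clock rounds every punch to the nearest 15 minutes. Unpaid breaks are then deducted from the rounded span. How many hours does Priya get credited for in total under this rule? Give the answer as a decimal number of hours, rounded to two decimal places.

27.17 hours

Fri: in 7:38 AM→7:45 AM, out 5:10 PM→5:15 PM; 9 h 30 min
Sat: in 7:17 AM→7:15 AM, out 4:35 PM→4:30 PM; 9 h 15 min
Sun: in 10:17 AM→10:15 AM, out 7:00 PM→7:00 PM; 8 h 45 min − 20 min = 8 h 25 min
Total credited: 27 h 10 min.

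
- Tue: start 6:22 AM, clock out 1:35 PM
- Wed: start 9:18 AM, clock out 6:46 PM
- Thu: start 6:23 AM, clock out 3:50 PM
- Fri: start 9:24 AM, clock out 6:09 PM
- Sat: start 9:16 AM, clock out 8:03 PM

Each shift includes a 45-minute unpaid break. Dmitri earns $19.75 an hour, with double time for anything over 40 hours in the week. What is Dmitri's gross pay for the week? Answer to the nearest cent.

$865.71

Tue: 6:22 AM–1:35 PM = 7 h 13 min; less 45 min break → 6 h 28 min
Wed: 9:18 AM–6:46 PM = 9 h 28 min; less 45 min break → 8 h 43 min
Thu: 6:23 AM–3:50 PM = 9 h 27 min; less 45 min break → 8 h 42 min
Fri: 9:24 AM–6:09 PM = 8 h 45 min; less 45 min break → 8 h 0 min
Sat: 9:16 AM–8:03 PM = 10 h 47 min; less 45 min break → 10 h 2 min
Total worked: 41 h 55 min = 2515 min.
Regular 40 h 0 min = 2400 min at $19.75/h; overtime 1 h 55 min = 115 min at $39.50/h.
Pay = (2400 × $19.75 + 115 × $39.50) ÷ 60 = $865.71.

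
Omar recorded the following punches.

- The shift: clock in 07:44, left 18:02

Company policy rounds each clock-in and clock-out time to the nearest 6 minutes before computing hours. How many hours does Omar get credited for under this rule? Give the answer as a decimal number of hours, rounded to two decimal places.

10.30 hours

The shift: in 07:44→07:42, out 18:02→18:00; 10 h 18 min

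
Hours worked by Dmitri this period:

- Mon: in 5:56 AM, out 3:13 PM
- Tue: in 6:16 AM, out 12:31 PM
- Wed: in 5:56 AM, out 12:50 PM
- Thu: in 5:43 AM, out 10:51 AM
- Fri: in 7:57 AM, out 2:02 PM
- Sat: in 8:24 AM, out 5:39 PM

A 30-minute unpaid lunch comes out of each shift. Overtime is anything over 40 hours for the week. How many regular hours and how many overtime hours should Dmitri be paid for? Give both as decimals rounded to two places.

Regular 39.90 hours, overtime 0.00 hours

Mon: 5:56 AM–3:13 PM = 9 h 17 min; less 30 min break → 8 h 47 min
Tue: 6:16 AM–12:31 PM = 6 h 15 min; less 30 min break → 5 h 45 min
Wed: 5:56 AM–12:50 PM = 6 h 54 min; less 30 min break → 6 h 24 min
Thu: 5:43 AM–10:51 AM = 5 h 8 min; less 30 min break → 4 h 38 min
Fri: 7:57 AM–2:02 PM = 6 h 5 min; less 30 min break → 5 h 35 min
Sat: 8:24 AM–5:39 PM = 9 h 15 min; less 30 min break → 8 h 45 min
Total worked: 39 h 54 min = 39.90 h.
Threshold 40 h → overtime 0 h 0 min, regular 39 h 54 min.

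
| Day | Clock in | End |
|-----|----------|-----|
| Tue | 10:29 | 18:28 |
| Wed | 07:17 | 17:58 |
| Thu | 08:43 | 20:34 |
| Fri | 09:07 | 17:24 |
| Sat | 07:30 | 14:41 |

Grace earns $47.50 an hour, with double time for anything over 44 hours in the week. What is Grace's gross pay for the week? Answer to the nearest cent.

$2278.42

Tue: 10:29–18:28 = 7 h 59 min
Wed: 07:17–17:58 = 10 h 41 min
Thu: 08:43–20:34 = 11 h 51 min
Fri: 09:07–17:24 = 8 h 17 min
Sat: 07:30–14:41 = 7 h 11 min
Total worked: 45 h 59 min = 2759 min.
Regular 44 h 0 min = 2640 min at $47.50/h; overtime 1 h 59 min = 119 min at $95.00/h.
Pay = (2640 × $47.50 + 119 × $95.00) ÷ 60 = $2278.42.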